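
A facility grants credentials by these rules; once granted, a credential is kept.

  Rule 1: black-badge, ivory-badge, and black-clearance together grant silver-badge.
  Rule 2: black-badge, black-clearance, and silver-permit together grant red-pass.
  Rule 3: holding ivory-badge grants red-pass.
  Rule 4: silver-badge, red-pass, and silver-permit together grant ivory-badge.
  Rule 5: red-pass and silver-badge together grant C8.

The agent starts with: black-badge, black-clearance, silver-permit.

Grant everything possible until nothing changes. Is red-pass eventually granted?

Yes

Holding black-badge, black-clearance, and silver-permit grants red-pass (Rule 2).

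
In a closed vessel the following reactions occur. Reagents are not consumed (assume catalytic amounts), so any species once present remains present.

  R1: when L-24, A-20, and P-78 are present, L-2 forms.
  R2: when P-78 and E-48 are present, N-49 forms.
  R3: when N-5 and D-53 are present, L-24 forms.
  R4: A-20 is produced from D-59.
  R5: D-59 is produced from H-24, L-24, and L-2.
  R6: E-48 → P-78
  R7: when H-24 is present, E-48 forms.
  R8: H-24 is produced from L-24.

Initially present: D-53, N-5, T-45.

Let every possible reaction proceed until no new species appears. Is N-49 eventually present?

Yes

N-5 and D-53 present → L-24 forms (R3).
L-24 present → H-24 forms (R8).
H-24 present → E-48 forms (R7).
E-48 present → P-78 forms (R6).
P-78 and E-48 present → N-49 forms (R2).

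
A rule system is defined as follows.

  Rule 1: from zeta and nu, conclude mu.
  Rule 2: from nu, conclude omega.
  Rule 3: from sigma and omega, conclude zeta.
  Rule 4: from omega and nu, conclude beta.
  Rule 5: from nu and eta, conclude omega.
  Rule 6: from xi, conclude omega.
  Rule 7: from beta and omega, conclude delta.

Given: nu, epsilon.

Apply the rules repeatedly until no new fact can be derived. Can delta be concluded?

nu holds, so omega follows (Rule 2).
omega and nu hold, so beta follows (Rule 4).
From beta and omega, Rule 7 gives delta.

Yes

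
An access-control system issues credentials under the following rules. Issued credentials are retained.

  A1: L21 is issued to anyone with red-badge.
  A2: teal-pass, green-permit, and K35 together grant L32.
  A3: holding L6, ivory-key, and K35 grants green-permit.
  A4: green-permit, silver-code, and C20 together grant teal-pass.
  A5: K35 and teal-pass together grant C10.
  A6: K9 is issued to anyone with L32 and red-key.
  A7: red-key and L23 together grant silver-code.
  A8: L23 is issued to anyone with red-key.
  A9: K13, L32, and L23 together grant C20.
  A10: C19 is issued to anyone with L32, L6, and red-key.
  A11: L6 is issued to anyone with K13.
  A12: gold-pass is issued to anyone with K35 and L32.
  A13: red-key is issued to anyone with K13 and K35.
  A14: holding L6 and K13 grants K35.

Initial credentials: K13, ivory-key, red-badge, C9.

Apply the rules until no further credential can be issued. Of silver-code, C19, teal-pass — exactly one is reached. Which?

silver-code

Holding K13 grants L6 (A11).
Holding L6 and K13 grants K35 (A14).
Holding K13 and K35 grants red-key (A13).
Holding red-key grants L23 (A8).
Holding red-key and L23 grants silver-code (A7).
C19 would need L32, L6, and red-key (A10), but L32 is never granted. teal-pass would need green-permit, silver-code, and C20 (A4), but C20 is never granted.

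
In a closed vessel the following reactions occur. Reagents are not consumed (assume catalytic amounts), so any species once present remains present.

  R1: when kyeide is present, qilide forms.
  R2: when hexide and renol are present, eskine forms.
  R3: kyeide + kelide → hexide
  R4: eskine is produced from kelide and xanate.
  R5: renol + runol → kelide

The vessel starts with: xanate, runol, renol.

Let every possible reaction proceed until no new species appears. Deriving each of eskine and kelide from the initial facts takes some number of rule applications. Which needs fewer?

kelide

kelide: renol and runol present → kelide forms (R5). [1 rule application]
eskine: renol and runol present → kelide forms (R5). kelide and xanate present → eskine forms (R4). [2 rule applications]
kelide needs fewer.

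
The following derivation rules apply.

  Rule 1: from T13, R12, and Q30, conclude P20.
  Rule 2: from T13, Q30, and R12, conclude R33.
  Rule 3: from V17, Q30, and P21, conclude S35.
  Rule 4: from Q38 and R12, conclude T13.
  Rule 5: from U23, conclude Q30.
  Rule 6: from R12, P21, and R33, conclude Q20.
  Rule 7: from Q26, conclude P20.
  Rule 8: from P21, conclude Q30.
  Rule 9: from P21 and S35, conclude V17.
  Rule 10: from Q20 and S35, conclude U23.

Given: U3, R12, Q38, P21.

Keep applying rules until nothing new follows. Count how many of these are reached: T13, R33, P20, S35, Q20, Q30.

P21 holds, so Q30 follows (Rule 8).
From Q38 and R12, Rule 4 gives T13.
T13, R12, and Q30 hold, so P20 follows (Rule 1).
T13, Q30, and R12 hold, so R33 follows (Rule 2).
From R12, P21, and R33, Rule 6 gives Q20.
T13: reached.
R33: reached.
P20: reached.
S35 would need V17, Q30, and P21 (Rule 3), but V17 is never established.
Q20: reached.
Q30: reached.
Reached: T13, R33, P20, Q20, and Q30 — 5 of the 6.

5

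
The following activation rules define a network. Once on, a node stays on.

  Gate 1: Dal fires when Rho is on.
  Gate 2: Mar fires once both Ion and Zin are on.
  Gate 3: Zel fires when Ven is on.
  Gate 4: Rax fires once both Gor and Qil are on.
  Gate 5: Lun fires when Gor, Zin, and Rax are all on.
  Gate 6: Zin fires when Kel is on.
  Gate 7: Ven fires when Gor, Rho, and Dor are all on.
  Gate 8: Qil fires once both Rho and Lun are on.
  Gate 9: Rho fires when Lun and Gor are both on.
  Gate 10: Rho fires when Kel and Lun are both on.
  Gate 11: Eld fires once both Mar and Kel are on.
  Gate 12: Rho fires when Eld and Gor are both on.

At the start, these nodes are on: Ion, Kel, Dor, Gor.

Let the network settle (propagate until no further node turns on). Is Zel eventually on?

Kel is on, so Zin fires (Gate 6).
Gate 2: Ion and Zin on → Mar on.
Mar and Kel are on, so Eld fires (Gate 11).
Eld and Gor are on, so Rho fires (Gate 12).
Gor, Rho, and Dor are on, so Ven fires (Gate 7).
Gate 3: Ven on → Zel on.

Yes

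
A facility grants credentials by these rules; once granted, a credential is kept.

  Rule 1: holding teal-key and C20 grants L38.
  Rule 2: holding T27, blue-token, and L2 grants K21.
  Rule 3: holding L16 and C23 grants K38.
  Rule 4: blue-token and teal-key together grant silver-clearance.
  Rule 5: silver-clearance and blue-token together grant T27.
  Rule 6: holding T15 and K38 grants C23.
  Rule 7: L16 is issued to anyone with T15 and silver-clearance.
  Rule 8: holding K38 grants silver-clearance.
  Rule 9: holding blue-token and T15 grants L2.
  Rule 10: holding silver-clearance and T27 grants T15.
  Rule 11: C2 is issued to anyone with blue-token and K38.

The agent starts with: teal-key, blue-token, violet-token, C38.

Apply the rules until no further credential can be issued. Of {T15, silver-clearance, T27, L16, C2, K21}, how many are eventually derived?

5

Holding blue-token and teal-key grants silver-clearance (Rule 4).
Holding silver-clearance and blue-token grants T27 (Rule 5).
Holding silver-clearance and T27 grants T15 (Rule 10).
Holding blue-token and T15 grants L2 (Rule 9).
Holding T15 and silver-clearance grants L16 (Rule 7).
Holding T27, blue-token, and L2 grants K21 (Rule 2).
T15: reached.
silver-clearance: reached.
T27: reached.
L16: reached.
C2 would need blue-token and K38 (Rule 11), but K38 is never granted.
K21: reached.
Reached: T15, silver-clearance, T27, L16, and K21 — 5 of the 6.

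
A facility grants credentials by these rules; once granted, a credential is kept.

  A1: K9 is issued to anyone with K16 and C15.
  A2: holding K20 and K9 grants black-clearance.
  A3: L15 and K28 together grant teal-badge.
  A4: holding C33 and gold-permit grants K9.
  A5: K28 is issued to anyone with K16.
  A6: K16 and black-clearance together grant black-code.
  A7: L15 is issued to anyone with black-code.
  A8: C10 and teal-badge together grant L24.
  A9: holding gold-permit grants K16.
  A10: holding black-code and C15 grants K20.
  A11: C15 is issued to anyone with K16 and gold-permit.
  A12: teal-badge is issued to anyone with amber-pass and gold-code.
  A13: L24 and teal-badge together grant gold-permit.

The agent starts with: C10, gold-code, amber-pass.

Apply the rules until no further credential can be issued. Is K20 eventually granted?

No

K20 would need black-code and C15 (A10), but black-code is never granted.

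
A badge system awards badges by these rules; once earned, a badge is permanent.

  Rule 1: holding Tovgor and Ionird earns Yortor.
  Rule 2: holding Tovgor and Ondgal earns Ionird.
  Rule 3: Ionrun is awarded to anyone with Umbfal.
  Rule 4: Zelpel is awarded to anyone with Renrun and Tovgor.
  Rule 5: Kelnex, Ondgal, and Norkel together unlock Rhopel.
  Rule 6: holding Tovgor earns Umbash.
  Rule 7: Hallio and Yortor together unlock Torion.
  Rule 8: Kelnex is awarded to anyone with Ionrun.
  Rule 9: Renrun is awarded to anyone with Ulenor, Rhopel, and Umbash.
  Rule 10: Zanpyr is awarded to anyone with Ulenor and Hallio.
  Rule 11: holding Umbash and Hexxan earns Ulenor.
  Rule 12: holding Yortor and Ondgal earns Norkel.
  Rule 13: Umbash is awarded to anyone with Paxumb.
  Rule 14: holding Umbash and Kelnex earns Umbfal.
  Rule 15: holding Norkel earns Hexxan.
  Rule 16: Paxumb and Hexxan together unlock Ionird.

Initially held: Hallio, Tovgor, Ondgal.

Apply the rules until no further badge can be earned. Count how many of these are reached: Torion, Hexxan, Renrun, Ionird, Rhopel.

With Tovgor and Ondgal, Ionird is earned (Rule 2).
With Tovgor and Ionird, Yortor is earned (Rule 1).
With Yortor and Ondgal, Norkel is earned (Rule 12).
With Hallio and Yortor, Torion is earned (Rule 7).
With Norkel, Hexxan is earned (Rule 15).
Torion: reached.
Hexxan: reached.
Renrun would need Ulenor, Rhopel, and Umbash (Rule 9), but Rhopel is never earned.
Ionird: reached.
Rhopel would need Kelnex, Ondgal, and Norkel (Rule 5), but Kelnex is never earned.
Reached: Torion, Hexxan, and Ionird — 3 of the 5.

3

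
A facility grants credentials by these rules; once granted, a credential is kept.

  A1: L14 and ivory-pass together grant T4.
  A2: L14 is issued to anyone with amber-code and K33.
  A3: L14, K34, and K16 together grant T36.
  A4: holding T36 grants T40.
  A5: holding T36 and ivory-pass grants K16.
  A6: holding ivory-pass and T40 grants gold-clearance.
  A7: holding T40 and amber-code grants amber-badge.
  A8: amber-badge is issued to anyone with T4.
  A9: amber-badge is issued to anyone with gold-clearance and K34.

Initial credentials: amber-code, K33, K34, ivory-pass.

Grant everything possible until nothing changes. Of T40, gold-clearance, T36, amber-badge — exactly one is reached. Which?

amber-badge

Holding amber-code and K33 grants L14 (A2).
Holding L14 and ivory-pass grants T4 (A1).
Holding T4 grants amber-badge (A8).
gold-clearance would need ivory-pass and T40 (A6), but T40 is never granted. T40 would need T36 (A4), but T36 is never granted. T36 would need L14, K34, and K16 (A3), but K16 is never granted.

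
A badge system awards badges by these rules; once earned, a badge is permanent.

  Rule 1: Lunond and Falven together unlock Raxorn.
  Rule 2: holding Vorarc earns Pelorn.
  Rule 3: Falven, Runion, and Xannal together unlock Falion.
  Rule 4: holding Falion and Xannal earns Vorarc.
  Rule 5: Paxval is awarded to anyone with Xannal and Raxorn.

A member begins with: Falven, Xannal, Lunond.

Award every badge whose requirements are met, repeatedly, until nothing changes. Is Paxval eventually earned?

With Lunond and Falven, Raxorn is earned (Rule 1).
With Xannal and Raxorn, Paxval is earned (Rule 5).

Yes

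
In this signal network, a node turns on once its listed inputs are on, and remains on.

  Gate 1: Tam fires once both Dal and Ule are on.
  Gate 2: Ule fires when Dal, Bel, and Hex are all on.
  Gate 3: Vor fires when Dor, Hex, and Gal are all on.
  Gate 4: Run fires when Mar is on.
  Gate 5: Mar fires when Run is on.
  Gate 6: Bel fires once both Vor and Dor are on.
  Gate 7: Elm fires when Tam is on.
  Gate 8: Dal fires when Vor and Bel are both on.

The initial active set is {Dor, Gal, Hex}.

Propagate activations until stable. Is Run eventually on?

No

Run would need Mar (Gate 4), but Mar never turns on.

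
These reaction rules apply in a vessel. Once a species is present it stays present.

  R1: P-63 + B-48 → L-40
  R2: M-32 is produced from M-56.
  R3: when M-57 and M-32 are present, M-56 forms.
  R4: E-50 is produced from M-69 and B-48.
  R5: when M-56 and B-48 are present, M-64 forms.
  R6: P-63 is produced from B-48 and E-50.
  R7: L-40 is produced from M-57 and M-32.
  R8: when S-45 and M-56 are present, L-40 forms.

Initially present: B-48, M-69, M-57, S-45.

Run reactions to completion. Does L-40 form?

M-69 and B-48 present → E-50 forms (R4).
B-48 and E-50 present → P-63 forms (R6).
P-63 and B-48 present → L-40 forms (R1).

Yes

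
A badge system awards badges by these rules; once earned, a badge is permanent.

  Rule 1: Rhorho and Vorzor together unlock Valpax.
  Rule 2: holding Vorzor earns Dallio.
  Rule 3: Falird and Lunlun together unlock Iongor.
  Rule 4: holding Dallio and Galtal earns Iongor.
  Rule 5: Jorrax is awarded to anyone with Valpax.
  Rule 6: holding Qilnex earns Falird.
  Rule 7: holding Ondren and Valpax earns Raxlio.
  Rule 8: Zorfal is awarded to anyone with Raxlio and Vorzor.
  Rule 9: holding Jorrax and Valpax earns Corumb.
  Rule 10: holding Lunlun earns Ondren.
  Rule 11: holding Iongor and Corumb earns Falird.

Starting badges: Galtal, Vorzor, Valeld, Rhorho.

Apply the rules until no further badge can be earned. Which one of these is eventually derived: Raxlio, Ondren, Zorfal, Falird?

With Vorzor, Dallio is earned (Rule 2).
With Rhorho and Vorzor, Valpax is earned (Rule 1).
With Dallio and Galtal, Iongor is earned (Rule 4).
With Valpax, Jorrax is earned (Rule 5).
With Jorrax and Valpax, Corumb is earned (Rule 9).
With Iongor and Corumb, Falird is earned (Rule 11).
Zorfal would need Raxlio and Vorzor (Rule 8), but Raxlio is never earned. Raxlio would need Ondren and Valpax (Rule 7), but Ondren is never earned. Ondren would need Lunlun (Rule 10), but Lunlun is never earned.

Falird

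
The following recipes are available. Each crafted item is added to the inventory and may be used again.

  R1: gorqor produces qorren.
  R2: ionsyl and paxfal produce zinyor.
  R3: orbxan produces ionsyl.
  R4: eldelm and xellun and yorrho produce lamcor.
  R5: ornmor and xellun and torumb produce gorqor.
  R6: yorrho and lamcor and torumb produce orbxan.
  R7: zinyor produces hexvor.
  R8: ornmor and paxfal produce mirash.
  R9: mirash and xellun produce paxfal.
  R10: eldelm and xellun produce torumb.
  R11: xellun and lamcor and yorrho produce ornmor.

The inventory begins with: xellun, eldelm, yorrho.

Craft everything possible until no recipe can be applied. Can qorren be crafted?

Yes

Using R10, eldelm and xellun make torumb.
eldelm and xellun and yorrho → lamcor (R4).
Using R11, xellun, lamcor, and yorrho make ornmor.
Using R5, ornmor, xellun, and torumb make gorqor.
Using R1, gorqor makes qorren.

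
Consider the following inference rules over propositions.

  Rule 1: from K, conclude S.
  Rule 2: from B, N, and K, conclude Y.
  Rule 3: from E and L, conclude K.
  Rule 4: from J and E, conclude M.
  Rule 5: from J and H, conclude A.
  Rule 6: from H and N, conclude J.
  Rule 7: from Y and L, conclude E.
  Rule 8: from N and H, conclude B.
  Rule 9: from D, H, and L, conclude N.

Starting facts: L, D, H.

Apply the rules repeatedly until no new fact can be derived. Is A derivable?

D, H, and L hold, so N follows (Rule 9).
H and N hold, so J follows (Rule 6).
From J and H, Rule 5 gives A.

Yes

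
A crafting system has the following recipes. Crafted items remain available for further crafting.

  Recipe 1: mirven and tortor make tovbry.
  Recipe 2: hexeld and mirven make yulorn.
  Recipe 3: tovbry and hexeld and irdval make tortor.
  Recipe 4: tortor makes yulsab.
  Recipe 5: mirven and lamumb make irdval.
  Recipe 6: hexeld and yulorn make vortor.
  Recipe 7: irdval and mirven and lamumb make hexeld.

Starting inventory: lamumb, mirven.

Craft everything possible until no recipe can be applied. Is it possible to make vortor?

mirven and lamumb → irdval (Recipe 5).
irdval and mirven and lamumb → hexeld (Recipe 7).
Using Recipe 2, hexeld and mirven make yulorn.
hexeld and yulorn → vortor (Recipe 6).

Yes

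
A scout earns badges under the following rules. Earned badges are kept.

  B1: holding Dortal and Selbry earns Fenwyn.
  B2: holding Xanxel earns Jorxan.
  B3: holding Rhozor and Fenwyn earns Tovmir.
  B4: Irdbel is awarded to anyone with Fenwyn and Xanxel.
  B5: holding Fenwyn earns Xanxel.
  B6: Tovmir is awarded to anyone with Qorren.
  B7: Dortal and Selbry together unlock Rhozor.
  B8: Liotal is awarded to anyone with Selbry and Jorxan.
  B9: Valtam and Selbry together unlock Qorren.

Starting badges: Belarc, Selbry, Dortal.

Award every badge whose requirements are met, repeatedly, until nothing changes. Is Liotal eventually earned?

With Dortal and Selbry, Fenwyn is earned (B1).
With Fenwyn, Xanxel is earned (B5).
With Xanxel, Jorxan is earned (B2).
With Selbry and Jorxan, Liotal is earned (B8).

Yes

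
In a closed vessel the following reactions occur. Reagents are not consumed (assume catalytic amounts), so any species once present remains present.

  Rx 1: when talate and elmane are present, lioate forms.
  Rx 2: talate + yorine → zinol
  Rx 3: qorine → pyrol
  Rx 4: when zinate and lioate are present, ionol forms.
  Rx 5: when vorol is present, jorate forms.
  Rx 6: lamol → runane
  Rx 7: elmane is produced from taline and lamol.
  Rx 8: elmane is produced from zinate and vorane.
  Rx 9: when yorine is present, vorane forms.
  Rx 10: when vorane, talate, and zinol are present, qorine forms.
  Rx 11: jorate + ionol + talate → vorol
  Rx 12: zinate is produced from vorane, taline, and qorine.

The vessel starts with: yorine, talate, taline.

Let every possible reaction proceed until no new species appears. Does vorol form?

vorol would need jorate, ionol, and talate (Rx 11), but jorate never forms.

No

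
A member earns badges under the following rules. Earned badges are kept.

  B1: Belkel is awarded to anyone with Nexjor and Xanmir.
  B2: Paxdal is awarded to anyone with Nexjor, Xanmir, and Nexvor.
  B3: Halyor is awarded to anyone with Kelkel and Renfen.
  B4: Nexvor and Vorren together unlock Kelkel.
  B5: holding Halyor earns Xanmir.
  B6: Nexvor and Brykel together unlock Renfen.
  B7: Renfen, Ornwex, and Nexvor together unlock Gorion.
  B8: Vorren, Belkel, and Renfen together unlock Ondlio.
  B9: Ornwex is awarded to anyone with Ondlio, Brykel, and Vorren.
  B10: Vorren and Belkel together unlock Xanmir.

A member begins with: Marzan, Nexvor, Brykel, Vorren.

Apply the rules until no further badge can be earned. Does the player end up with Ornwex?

No

Ornwex would need Ondlio, Brykel, and Vorren (B9), but Ondlio is never earned.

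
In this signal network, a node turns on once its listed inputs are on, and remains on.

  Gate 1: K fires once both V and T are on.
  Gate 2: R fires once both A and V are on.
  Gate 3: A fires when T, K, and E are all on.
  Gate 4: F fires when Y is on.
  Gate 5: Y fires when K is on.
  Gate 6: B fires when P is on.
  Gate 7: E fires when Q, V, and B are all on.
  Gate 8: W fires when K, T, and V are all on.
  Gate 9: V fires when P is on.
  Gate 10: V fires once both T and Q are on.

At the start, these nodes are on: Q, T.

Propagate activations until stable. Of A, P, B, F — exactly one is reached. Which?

F

Gate 10: T and Q on → V on.
Gate 1: V and T on → K on.
K is on, so Y fires (Gate 5).
Gate 4: Y on → F on.
B would need P (Gate 6), but P never turns on. No rule produces P, and it is not given. A would need T, K, and E (Gate 3), but E never turns on.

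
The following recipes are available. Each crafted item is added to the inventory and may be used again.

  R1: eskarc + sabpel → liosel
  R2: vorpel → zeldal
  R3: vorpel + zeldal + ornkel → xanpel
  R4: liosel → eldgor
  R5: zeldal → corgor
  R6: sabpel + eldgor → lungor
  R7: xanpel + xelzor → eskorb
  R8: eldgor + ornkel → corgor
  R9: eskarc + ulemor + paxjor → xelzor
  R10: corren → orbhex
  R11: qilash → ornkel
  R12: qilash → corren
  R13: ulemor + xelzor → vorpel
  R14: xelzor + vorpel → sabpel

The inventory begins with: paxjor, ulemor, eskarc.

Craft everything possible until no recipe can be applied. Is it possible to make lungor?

Yes

eskarc + ulemor + paxjor → xelzor (R9).
ulemor + xelzor → vorpel (R13).
Using R14, xelzor and vorpel make sabpel.
eskarc + sabpel → liosel (R1).
liosel → eldgor (R4).
sabpel + eldgor → lungor (R6).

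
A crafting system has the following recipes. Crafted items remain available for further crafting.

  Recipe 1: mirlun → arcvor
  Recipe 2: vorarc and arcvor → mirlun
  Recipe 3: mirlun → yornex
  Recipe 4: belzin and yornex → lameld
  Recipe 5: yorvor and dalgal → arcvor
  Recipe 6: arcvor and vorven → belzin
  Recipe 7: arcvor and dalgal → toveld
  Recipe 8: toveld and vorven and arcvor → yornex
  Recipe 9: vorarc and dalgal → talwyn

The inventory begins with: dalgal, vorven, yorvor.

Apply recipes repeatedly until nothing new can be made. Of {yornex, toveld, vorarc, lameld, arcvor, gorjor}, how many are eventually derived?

Using Recipe 5, yorvor and dalgal make arcvor.
arcvor and vorven → belzin (Recipe 6).
Using Recipe 7, arcvor and dalgal make toveld.
toveld and vorven and arcvor → yornex (Recipe 8).
belzin and yornex → lameld (Recipe 4).
yornex: reached.
toveld: reached.
No rule produces vorarc, and it is not given.
lameld: reached.
arcvor: reached.
No rule produces gorjor, and it is not given.
Reached: yornex, toveld, lameld, and arcvor — 4 of the 6.

4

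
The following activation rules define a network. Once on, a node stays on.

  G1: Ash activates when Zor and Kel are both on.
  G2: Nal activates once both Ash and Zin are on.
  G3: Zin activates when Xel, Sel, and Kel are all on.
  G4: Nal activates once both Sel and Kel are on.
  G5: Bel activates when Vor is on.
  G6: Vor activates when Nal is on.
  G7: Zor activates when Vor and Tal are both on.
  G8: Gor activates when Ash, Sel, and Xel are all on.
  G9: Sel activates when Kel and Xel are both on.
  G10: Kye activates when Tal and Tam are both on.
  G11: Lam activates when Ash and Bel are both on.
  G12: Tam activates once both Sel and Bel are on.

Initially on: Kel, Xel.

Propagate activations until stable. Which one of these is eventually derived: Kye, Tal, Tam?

G9: Kel and Xel on → Sel on.
G4: Sel and Kel on → Nal on.
G6: Nal on → Vor on.
Vor is on, so Bel activates (G5).
Sel and Bel are on, so Tam activates (G12).
Kye would need Tal and Tam (G10), but Tal never turns on. No rule produces Tal, and it is not given.

Tam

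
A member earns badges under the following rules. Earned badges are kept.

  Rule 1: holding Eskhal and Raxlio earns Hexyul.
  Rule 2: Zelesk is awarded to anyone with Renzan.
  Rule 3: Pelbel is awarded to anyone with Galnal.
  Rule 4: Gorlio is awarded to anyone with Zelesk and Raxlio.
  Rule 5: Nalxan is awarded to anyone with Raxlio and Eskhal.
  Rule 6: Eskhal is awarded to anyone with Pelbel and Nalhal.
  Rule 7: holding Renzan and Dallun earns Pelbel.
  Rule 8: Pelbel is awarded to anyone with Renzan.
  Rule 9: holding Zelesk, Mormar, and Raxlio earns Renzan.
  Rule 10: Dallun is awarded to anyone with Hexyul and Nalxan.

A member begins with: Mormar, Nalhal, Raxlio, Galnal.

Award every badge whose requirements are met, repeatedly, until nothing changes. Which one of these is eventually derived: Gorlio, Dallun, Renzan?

With Galnal, Pelbel is earned (Rule 3).
With Pelbel and Nalhal, Eskhal is earned (Rule 6).
With Eskhal and Raxlio, Hexyul is earned (Rule 1).
With Raxlio and Eskhal, Nalxan is earned (Rule 5).
With Hexyul and Nalxan, Dallun is earned (Rule 10).
Gorlio would need Zelesk and Raxlio (Rule 4), but Zelesk is never earned. Renzan would need Zelesk, Mormar, and Raxlio (Rule 9), but Zelesk is never earned.

Dallun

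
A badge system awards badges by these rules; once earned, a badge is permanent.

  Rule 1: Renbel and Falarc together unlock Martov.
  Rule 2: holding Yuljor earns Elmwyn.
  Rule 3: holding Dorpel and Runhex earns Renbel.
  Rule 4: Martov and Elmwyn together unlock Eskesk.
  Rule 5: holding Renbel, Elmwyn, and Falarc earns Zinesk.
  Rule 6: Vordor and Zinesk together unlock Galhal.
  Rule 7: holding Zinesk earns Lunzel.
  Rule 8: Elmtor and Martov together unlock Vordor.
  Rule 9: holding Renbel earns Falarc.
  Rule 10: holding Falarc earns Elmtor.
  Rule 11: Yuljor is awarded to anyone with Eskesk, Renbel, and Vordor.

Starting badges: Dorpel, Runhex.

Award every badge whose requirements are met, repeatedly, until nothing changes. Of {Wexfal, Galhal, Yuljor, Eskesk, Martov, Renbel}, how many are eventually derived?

With Dorpel and Runhex, Renbel is earned (Rule 3).
With Renbel, Falarc is earned (Rule 9).
With Renbel and Falarc, Martov is earned (Rule 1).
No rule produces Wexfal, and it is not given.
Galhal would need Vordor and Zinesk (Rule 6), but Zinesk is never earned.
Yuljor would need Eskesk, Renbel, and Vordor (Rule 11), but Eskesk is never earned.
Eskesk would need Martov and Elmwyn (Rule 4), but Elmwyn is never earned.
Martov: reached.
Renbel: reached.
Reached: Martov and Renbel — 2 of the 6.

2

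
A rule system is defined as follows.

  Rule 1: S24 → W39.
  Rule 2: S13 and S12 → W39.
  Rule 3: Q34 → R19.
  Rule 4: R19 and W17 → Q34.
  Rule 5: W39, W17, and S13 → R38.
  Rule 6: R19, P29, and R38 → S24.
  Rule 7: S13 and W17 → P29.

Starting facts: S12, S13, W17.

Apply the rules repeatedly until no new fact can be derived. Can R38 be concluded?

Yes

From S13 and S12, Rule 2 gives W39.
From W39, W17, and S13, Rule 5 gives R38.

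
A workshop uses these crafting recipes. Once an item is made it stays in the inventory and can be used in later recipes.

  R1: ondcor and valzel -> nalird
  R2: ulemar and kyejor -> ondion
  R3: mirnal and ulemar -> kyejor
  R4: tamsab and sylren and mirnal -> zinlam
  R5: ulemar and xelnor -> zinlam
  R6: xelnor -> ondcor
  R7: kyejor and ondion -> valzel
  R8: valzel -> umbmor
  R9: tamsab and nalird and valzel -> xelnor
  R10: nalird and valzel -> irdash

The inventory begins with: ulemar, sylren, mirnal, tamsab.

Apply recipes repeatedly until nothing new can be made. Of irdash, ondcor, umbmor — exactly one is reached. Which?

umbmor

Using R3, mirnal and ulemar make kyejor.
Using R2, ulemar and kyejor make ondion.
Using R7, kyejor and ondion make valzel.
valzel -> umbmor (R8).
irdash would need nalird and valzel (R10), but nalird is never obtained. ondcor would need xelnor (R6), but xelnor is never obtained.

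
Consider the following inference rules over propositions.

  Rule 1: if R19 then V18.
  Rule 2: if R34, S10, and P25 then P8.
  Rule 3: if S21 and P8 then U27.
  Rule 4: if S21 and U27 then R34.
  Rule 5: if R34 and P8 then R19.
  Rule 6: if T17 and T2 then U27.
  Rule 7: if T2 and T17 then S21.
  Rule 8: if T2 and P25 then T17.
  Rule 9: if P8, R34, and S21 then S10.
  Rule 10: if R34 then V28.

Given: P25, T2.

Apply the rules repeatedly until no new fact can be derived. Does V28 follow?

From T2 and P25, Rule 8 gives T17.
T17 and T2 hold, so U27 follows (Rule 6).
From T2 and T17, Rule 7 gives S21.
S21 and U27 hold, so R34 follows (Rule 4).
R34 holds, so V28 follows (Rule 10).

Yes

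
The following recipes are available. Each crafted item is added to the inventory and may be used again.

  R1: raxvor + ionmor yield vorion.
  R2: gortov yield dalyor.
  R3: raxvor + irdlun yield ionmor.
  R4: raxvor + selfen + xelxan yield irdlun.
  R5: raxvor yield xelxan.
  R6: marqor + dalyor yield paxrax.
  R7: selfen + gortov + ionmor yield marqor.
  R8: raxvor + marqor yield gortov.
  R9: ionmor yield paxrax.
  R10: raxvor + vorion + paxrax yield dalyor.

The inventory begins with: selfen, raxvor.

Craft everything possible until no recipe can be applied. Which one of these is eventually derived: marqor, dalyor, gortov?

dalyor

raxvor → xelxan (R5).
Using R4, raxvor, selfen, and xelxan make irdlun.
raxvor + irdlun → ionmor (R3).
raxvor + ionmor → vorion (R1).
Using R9, ionmor makes paxrax.
Using R10, raxvor, vorion, and paxrax make dalyor.
marqor would need selfen, gortov, and ionmor (R7), but gortov is never obtained. gortov would need raxvor and marqor (R8), but marqor is never obtained.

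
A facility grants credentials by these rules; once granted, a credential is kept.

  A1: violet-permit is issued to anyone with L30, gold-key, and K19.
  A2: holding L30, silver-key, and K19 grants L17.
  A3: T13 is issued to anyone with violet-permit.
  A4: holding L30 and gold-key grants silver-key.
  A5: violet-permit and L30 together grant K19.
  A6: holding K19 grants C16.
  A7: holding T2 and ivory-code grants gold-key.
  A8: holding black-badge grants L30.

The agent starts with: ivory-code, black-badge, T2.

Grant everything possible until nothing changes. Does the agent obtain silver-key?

Yes

Holding T2 and ivory-code grants gold-key (A7).
Holding black-badge grants L30 (A8).
Holding L30 and gold-key grants silver-key (A4).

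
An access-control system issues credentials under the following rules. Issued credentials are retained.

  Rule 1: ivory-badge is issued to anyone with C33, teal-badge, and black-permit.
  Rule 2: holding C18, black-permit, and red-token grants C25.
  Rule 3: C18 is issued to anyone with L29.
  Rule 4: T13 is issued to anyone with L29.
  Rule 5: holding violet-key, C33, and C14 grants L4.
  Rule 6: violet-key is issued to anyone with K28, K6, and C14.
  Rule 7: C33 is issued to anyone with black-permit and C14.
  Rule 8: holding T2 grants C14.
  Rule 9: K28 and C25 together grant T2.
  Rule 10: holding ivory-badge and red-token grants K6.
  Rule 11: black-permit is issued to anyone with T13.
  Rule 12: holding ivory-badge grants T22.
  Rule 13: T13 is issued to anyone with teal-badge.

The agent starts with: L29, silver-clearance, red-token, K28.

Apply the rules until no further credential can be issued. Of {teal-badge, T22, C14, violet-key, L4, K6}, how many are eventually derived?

1

Holding L29 grants C18 (Rule 3).
Holding L29 grants T13 (Rule 4).
Holding T13 grants black-permit (Rule 11).
Holding C18, black-permit, and red-token grants C25 (Rule 2).
Holding K28 and C25 grants T2 (Rule 9).
Holding T2 grants C14 (Rule 8).
No rule produces teal-badge, and it is not given.
T22 would need ivory-badge (Rule 12), but ivory-badge is never granted.
C14: reached.
violet-key would need K28, K6, and C14 (Rule 6), but K6 is never granted.
L4 would need violet-key, C33, and C14 (Rule 5), but violet-key is never granted.
K6 would need ivory-badge and red-token (Rule 10), but ivory-badge is never granted.
Reached: C14 — 1 of the 6.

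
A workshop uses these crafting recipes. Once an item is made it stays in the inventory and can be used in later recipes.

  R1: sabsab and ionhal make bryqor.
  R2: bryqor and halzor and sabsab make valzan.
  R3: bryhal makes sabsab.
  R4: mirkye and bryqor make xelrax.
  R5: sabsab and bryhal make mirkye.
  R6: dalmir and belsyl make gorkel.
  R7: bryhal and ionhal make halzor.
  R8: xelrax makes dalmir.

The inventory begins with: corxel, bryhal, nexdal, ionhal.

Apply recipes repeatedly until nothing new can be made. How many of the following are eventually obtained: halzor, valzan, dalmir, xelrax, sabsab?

5

Using R3, bryhal makes sabsab.
Using R7, bryhal and ionhal make halzor.
Using R1, sabsab and ionhal make bryqor.
Using R5, sabsab and bryhal make mirkye.
bryqor and halzor and sabsab → valzan (R2).
Using R4, mirkye and bryqor make xelrax.
xelrax → dalmir (R8).
halzor: reached.
valzan: reached.
dalmir: reached.
xelrax: reached.
sabsab: reached.
All 5 are reached.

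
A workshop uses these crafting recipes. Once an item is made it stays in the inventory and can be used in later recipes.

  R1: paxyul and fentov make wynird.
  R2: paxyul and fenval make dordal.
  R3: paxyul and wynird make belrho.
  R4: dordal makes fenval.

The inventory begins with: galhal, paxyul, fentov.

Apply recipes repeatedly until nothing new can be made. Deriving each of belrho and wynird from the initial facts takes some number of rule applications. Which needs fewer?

wynird

wynird: Using R1, paxyul and fentov make wynird. [1 rule application]
belrho: paxyul and fentov → wynird (R1). Using R3, paxyul and wynird make belrho. [2 rule applications]
wynird needs fewer.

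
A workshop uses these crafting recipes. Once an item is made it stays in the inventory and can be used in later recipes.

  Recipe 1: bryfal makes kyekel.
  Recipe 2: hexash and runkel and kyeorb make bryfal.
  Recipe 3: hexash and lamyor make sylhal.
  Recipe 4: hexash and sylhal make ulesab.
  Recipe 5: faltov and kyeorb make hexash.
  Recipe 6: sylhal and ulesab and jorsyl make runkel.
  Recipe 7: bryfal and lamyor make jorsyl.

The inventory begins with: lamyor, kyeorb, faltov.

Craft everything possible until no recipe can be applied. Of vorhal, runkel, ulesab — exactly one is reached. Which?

faltov and kyeorb → hexash (Recipe 5).
hexash and lamyor → sylhal (Recipe 3).
hexash and sylhal → ulesab (Recipe 4).
No rule produces vorhal, and it is not given. runkel would need sylhal, ulesab, and jorsyl (Recipe 6), but jorsyl is never obtained.

ulesab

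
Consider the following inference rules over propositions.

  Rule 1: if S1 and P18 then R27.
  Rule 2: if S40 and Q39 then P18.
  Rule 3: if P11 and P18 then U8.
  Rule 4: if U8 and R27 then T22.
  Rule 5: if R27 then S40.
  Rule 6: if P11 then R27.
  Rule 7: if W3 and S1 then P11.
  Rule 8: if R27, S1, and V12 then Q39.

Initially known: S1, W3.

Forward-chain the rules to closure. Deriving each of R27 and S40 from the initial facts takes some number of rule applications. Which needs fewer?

R27

R27: W3 and S1 hold, so P11 follows (Rule 7). P11 holds, so R27 follows (Rule 6). [2 rule applications]
S40: W3 and S1 hold, so P11 follows (Rule 7). P11 holds, so R27 follows (Rule 6). R27 holds, so S40 follows (Rule 5). [3 rule applications]
R27 needs fewer.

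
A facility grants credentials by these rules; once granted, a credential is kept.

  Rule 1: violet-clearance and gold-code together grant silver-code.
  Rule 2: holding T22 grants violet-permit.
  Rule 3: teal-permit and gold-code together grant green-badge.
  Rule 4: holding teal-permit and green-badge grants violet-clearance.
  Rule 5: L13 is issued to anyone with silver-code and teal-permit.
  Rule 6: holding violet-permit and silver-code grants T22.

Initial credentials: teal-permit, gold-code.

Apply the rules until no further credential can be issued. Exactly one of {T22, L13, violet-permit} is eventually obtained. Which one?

Holding teal-permit and gold-code grants green-badge (Rule 3).
Holding teal-permit and green-badge grants violet-clearance (Rule 4).
Holding violet-clearance and gold-code grants silver-code (Rule 1).
Holding silver-code and teal-permit grants L13 (Rule 5).
violet-permit would need T22 (Rule 2), but T22 is never granted. T22 would need violet-permit and silver-code (Rule 6), but violet-permit is never granted.

L13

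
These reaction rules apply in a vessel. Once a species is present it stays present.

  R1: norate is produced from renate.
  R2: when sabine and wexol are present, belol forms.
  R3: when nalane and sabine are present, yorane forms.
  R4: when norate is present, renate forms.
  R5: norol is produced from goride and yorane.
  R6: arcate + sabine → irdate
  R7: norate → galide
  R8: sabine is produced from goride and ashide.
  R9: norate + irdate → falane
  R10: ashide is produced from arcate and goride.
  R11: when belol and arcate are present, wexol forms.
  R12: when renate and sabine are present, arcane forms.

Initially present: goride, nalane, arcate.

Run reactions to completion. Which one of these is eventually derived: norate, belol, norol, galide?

arcate and goride present → ashide forms (R10).
goride and ashide present → sabine forms (R8).
nalane and sabine present → yorane forms (R3).
goride and yorane present → norol forms (R5).
galide would need norate (R7), but norate never forms. belol would need sabine and wexol (R2), but wexol never forms. norate would need renate (R1), but renate never forms.

norol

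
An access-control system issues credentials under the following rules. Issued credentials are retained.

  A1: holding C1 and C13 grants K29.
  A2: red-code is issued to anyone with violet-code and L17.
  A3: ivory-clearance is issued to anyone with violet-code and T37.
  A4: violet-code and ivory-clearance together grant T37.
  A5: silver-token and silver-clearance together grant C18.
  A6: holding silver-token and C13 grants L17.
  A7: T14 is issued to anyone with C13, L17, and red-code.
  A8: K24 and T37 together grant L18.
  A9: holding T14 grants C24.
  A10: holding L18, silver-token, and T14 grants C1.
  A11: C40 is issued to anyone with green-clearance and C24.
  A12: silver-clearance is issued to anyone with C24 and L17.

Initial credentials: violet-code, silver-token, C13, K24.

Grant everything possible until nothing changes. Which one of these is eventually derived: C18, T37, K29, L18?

C18

Holding silver-token and C13 grants L17 (A6).
Holding violet-code and L17 grants red-code (A2).
Holding C13, L17, and red-code grants T14 (A7).
Holding T14 grants C24 (A9).
Holding C24 and L17 grants silver-clearance (A12).
Holding silver-token and silver-clearance grants C18 (A5).
T37 would need violet-code and ivory-clearance (A4), but ivory-clearance is never granted. L18 would need K24 and T37 (A8), but T37 is never granted. K29 would need C1 and C13 (A1), but C1 is never granted.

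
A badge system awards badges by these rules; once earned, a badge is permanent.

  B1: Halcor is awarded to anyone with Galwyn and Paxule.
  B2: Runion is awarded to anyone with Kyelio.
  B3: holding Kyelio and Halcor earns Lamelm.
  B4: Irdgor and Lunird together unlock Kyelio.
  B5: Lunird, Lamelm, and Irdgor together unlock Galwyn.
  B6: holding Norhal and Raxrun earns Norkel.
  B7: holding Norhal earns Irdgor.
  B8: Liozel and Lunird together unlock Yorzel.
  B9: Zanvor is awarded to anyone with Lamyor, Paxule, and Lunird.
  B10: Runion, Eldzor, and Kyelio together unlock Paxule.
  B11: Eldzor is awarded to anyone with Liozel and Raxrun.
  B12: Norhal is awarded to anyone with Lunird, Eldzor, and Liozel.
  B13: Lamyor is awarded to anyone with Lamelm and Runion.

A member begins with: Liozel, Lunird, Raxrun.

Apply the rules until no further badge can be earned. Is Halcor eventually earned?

No

Halcor would need Galwyn and Paxule (B1), but Galwyn is never earned.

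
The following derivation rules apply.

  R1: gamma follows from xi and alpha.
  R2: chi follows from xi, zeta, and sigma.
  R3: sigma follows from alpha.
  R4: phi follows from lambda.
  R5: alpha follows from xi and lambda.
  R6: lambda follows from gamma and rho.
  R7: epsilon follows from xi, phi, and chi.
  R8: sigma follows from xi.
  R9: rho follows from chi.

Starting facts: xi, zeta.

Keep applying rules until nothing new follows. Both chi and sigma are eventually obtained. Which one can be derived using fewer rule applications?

sigma: xi holds, so sigma follows (R8). [1 rule application]
chi: From xi, R8 gives sigma. From xi, zeta, and sigma, R2 gives chi. [2 rule applications]
sigma needs fewer.

sigma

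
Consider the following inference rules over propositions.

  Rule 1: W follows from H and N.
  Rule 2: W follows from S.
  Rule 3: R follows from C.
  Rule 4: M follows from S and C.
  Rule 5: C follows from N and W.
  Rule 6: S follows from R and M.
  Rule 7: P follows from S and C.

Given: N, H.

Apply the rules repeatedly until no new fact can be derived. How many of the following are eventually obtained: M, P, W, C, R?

3

H and N hold, so W follows (Rule 1).
N and W hold, so C follows (Rule 5).
C holds, so R follows (Rule 3).
M would need S and C (Rule 4), but S is never established.
P would need S and C (Rule 7), but S is never established.
W: reached.
C: reached.
R: reached.
Reached: W, C, and R — 3 of the 5.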